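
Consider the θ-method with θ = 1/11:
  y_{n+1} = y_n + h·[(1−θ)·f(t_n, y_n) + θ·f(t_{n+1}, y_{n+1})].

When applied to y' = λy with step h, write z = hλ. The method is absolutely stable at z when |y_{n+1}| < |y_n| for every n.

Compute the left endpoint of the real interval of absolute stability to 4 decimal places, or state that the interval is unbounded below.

On y'=λy, z=hλ:
  y_{n+1} = y_n + z·[10/11·y_n + 1/11·y_{n+1}] ⇒ (1 − 1/11z)y_{n+1} = (1 + 10/11z)y_n
  ⇒ R(z) = (1 + 10/11z)/(1 − 1/11z).

Find x<0 with |R(x)|<1.
x=-0.39: |R|=0.6234
R=−1: 1+10/11x = −1+1/11x ⇒ -9/11x=2 ⇒ x=2/(-9/11)=-2.4444
Confirm numerically:
  x=-2.373: |R|=0.95192 <1
  x=-1.812: |R|=0.55573 <1
  x=-1.336: |R|=0.19131 <1
  x=-1.100: |R|=0.00000 <1
  x=-2.994: |R|=1.35344 >1
  x=-2.653: |R|=1.13748 >1
  x=-2.473: |R|=1.01908 >1
So |R|<1 on (-2.4444, 0).

z* = -2.4444.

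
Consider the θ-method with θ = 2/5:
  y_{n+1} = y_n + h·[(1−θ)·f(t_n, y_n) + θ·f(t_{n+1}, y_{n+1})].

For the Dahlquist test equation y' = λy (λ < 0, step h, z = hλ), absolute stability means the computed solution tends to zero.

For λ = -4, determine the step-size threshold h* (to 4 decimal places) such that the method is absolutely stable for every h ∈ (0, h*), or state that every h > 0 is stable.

(-10.0000,0); λ=-4 ⇒ h* = (10)/4 = 2.5000.

On y'=λy, z=hλ:
  y_{n+1} = y_n + z·[3/5·y_n + 2/5·y_{n+1}] ⇒ (1 − 2/5z)y_{n+1} = (1 + 3/5z)y_n
  Hence R(z) = (1 + 3/5z)/(1 − 2/5z).

Find x<0 with |R(x)|<1.
x=-0.58: |R|=0.5292
R=−1: 1+3/5x = −1+2/5x ⇒ -1/5x=2 ⇒ x=2/(-1/5)=-10.0000
Confirm numerically:
  x=-9.413: |R|=0.97536 <1
  x=-5.089: |R|=0.67644 <1
  x=-4.575: |R|=0.61661 <1
  x=-10.306: |R|=1.01195 >1
  x=-10.215: |R|=1.00845 >1
Interval (-10.0000, 0).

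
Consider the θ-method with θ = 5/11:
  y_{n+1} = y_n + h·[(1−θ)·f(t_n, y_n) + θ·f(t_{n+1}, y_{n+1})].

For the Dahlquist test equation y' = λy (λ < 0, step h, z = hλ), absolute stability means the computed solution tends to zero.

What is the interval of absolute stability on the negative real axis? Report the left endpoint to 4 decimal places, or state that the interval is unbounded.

Test eqn y'=λy, z=hλ:
  y_{n+1} = y_n + z·[6/11·y_n + 5/11·y_{n+1}] ⇒ (1 − 5/11z)y_{n+1} = (1 + 6/11z)y_n
  Hence R(z) = (1 + 6/11z)/(1 − 5/11z).

Solve |R(x)|<1 on ℝ⁻.
x=-0.85: |R|=0.3869
R=−1: 1+6/11x = −1+5/11x ⇒ -1/11x=2 ⇒ x=2/(-1/11)=-22.0000
Confirm numerically:
  x=-20.772: |R|=0.98931 <1
  x=-13.200: |R|=0.88571 <1
  x=-9.300: |R|=0.77913 <1
  x=-9.224: |R|=0.77633 <1
  x=-22.592: |R|=1.00478 >1
  x=-22.411: |R|=1.00334 >1
  x=-22.201: |R|=1.00165 >1
Stable set (-22.0000, 0).

(-22.0000, 0).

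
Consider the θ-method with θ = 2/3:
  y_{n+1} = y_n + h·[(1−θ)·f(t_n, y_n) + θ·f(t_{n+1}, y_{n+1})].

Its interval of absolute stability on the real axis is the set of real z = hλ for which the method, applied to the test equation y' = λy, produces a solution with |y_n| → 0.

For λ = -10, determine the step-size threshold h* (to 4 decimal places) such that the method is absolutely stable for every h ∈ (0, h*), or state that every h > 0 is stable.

(−∞, 0) — no finite endpoint. Any h>0 works for λ=-10.

With y'=λy (z=hλ):
  y_{n+1} = y_n + z·[1/3·y_n + 2/3·y_{n+1}] ⇒ (1 − 2/3z)y_{n+1} = (1 + 1/3z)y_n
  Hence R(z) = (1 + 1/3z)/(1 − 2/3z).

Boundary: |R(x)|=1, x<0.
x=-0.3: |R|=0.7500
x=-2: |R|=0.1429
x=-10: |R|=0.3043
x=-100: |R|=0.4778
θ=2/3≥1/2 ⇒ |1+1/3x|<|1−2/3x| ∀x<0 ⇒ interval (−∞,0).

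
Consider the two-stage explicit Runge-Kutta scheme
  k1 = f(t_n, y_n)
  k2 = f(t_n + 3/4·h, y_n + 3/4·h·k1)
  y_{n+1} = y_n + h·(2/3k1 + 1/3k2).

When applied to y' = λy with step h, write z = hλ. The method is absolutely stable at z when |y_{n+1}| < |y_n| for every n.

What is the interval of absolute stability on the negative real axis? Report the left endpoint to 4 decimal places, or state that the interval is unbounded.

(-4.0000, 0).

Set f=λy, z=hλ:
  k1=λy_n ⇒ h·k1=z·y_n;  k2=λ(1+3/4z)y_n ⇒ h·k2=z(1+3/4z)y_n
  y_{n+1}/y_n = 1 + 2/3z + 1/3z(1+3/4z) = 1 + z + 1/4z²
  Hence R(z) = 1 + z + 1/4z².

Need |R(x)|<1, x<0.
x=-0.42: |R|=0.6241
R=1: x+1/4x²=0 ⇒ x=−4=-4.0000; min R=1−1/(4·1/4)=0.0000>−1
Confirm numerically:
  x=-2.894: |R|=0.19981 <1
  x=-2.342: |R|=0.02924 <1
  x=-1.629: |R|=0.03441 <1
  x=-4.432: |R|=1.47866 >1
  x=-4.276: |R|=1.29504 >1
  x=-4.253: |R|=1.26900 >1
So |R|<1 on (-4.0000, 0).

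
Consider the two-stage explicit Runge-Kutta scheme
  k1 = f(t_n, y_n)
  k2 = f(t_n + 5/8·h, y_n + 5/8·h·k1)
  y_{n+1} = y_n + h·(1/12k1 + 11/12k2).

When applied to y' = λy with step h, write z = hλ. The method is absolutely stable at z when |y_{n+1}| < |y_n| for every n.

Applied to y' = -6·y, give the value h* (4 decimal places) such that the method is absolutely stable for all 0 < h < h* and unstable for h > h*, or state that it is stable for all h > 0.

Test eqn y'=λy, z=hλ:
  k1=λy_n ⇒ h·k1=z·y_n;  k2=λ(1+5/8z)y_n ⇒ h·k2=z(1+5/8z)y_n
  y_{n+1}/y_n = 1 + 1/12z + 11/12z(1+5/8z) = 1 + z + 55/96z²
  so R(z) = 1 + z + 55/96z².

Find x<0 with |R(x)|<1.
x=-1.36: |R|=0.6997
R=1: x+55/96x²=0 ⇒ x=−96/55=-1.7455; min R=1−1/(4·55/96)=0.5636>−1
Confirm numerically:
  x=-1.600: |R|=0.86667 <1
  x=-1.595: |R|=0.86251 <1
  x=-1.190: |R|=0.62131 <1
  x=-2.214: |R|=1.59432 >1
  x=-2.091: |R|=1.41395 >1
  x=-2.050: |R|=1.35768 >1
Stable set (-1.7455, 0).

(-1.7455,0); λ=-6 ⇒ h* = (96/55)/6 = 0.2909.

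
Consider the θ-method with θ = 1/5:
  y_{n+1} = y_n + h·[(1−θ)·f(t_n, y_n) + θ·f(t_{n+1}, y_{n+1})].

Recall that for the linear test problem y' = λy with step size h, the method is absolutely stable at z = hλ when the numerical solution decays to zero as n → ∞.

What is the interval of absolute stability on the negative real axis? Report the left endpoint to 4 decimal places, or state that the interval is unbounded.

z∈(-3.3333,0).

On y'=λy, z=hλ:
  y_{n+1} = y_n + z·[4/5·y_n + 1/5·y_{n+1}] ⇒ (1 − 1/5z)y_{n+1} = (1 + 4/5z)y_n
  so R(z) = (1 + 4/5z)/(1 − 1/5z).

Boundary: |R(x)|=1, x<0.
x=-1.22: |R|=0.0193
R=−1: 1+4/5x = −1+1/5x ⇒ -3/5x=2 ⇒ x=2/(-3/5)=-3.3333
Confirm numerically:
  x=-3.262: |R|=0.97410 <1
  x=-2.716: |R|=0.75998 <1
  x=-1.501: |R|=0.15444 <1
  x=-3.855: |R|=1.17674 >1
  x=-3.779: |R|=1.15230 >1
  x=-3.378: |R|=1.01599 >1
Interval (-3.3333, 0).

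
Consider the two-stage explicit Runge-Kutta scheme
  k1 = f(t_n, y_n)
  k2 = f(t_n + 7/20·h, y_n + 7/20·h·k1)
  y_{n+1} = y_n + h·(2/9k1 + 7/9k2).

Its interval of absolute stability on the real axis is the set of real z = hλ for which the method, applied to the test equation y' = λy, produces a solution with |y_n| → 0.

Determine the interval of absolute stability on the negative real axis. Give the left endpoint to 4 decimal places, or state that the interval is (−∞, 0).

z∈(-3.6735,0).

Set f=λy, z=hλ:
  k1=λy_n ⇒ h·k1=z·y_n;  k2=λ(1+7/20z)y_n ⇒ h·k2=z(1+7/20z)y_n
  y_{n+1}/y_n = 1 + 2/9z + 7/9z(1+7/20z) = 1 + z + 49/180z²
  so R(z) = 1 + z + 49/180z².

Need |R(x)|<1, x<0.
x=-1.12: |R|=0.2215
R=1: x+49/180x²=0 ⇒ x=−180/49=-3.6735; min R=1−1/(4·49/180)=0.0816>−1
Confirm numerically:
  x=-3.485: |R|=0.82120 <1
  x=-2.801: |R|=0.33475 <1
  x=-1.952: |R|=0.08525 <1
  x=-3.980: |R|=1.33211 >1
  x=-3.922: |R|=1.26535 >1
  x=-3.870: |R|=1.20704 >1
So |R|<1 on (-3.6735, 0).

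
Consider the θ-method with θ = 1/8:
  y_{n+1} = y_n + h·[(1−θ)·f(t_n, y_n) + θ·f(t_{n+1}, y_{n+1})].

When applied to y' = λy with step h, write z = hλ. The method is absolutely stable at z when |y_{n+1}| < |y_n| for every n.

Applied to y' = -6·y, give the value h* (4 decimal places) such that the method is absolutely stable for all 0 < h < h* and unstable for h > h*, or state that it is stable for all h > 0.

(-2.6667,0); λ=-6 ⇒ h* = (8/3)/6 = 0.4444.

With y'=λy (z=hλ):
  y_{n+1} = y_n + z·[7/8·y_n + 1/8·y_{n+1}] ⇒ (1 − 1/8z)y_{n+1} = (1 + 7/8z)y_n
  R(z) = (1 + 7/8z)/(1 − 1/8z).

Boundary: |R(x)|=1, x<0.
x=-0.68: |R|=0.3733
R=−1: 1+7/8x = −1+1/8x ⇒ -3/4x=2 ⇒ x=2/(-3/4)=-2.6667
Confirm numerically:
  x=-1.596: |R|=0.33055 <1
  x=-1.438: |R|=0.21890 <1
  x=-1.228: |R|=0.06459 <1
  x=-3.134: |R|=1.25184 >1
  x=-2.846: |R|=1.09921 >1
  x=-2.784: |R|=1.06528 >1
Stable set (-2.6667, 0).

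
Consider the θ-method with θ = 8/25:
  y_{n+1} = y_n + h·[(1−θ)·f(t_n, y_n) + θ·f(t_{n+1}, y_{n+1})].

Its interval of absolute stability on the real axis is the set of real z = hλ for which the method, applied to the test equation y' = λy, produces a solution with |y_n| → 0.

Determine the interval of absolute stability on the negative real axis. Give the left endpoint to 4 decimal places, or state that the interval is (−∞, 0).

Set f=λy, z=hλ:
  y_{n+1} = y_n + z·[17/25·y_n + 8/25·y_{n+1}] ⇒ (1 − 8/25z)y_{n+1} = (1 + 17/25z)y_n
  so R(z) = (1 + 17/25z)/(1 − 8/25z).

Solve |R(x)|<1 on ℝ⁻.
x=-1.76: |R|=0.1259
R=−1: 1+17/25x = −1+8/25x ⇒ -9/25x=2 ⇒ x=2/(-9/25)=-5.5556
Confirm numerically:
  x=-2.952: |R|=0.51802 <1
  x=-2.941: |R|=0.51510 <1
  x=-2.522: |R|=0.39565 <1
  x=-6.111: |R|=1.06766 >1
  x=-5.653: |R|=1.01249 >1
So |R|<1 on (-5.5556, 0).

z∈(-5.5556,0).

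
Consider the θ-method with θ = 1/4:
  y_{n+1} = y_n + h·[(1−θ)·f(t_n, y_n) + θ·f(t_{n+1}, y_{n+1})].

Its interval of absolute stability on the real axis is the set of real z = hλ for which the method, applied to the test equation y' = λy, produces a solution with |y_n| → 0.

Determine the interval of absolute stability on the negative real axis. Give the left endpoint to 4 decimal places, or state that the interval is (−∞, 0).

On y'=λy, z=hλ:
  y_{n+1} = y_n + z·[3/4·y_n + 1/4·y_{n+1}] ⇒ (1 − 1/4z)y_{n+1} = (1 + 3/4z)y_n
  R(z) = (1 + 3/4z)/(1 − 1/4z).

Solve |R(x)|<1 on ℝ⁻.
x=-1.76: |R|=0.2222
R=−1: 1+3/4x = −1+1/4x ⇒ -1/2x=2 ⇒ x=2/(-1/2)=-4.0000
Confirm numerically:
  x=-3.697: |R|=0.92127 <1
  x=-2.926: |R|=0.68986 <1
  x=-2.361: |R|=0.48467 <1
  x=-4.592: |R|=1.13780 >1
  x=-4.162: |R|=1.03970 >1
  x=-4.125: |R|=1.03077 >1
Interval (-4.0000, 0).

(-4.0000, 0).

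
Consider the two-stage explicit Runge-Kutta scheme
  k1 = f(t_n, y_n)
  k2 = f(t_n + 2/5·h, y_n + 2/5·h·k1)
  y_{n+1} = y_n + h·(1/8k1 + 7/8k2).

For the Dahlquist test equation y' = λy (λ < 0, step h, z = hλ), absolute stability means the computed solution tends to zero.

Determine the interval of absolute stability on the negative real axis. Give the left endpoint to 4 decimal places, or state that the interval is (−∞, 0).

Test eqn y'=λy, z=hλ:
  k1=λy_n ⇒ h·k1=z·y_n;  k2=λ(1+2/5z)y_n ⇒ h·k2=z(1+2/5z)y_n
  y_{n+1}/y_n = 1 + 1/8z + 7/8z(1+2/5z) = 1 + z + 7/20z²
  Hence R(z) = 1 + z + 7/20z².

Need |R(x)|<1, x<0.
x=-0.73: |R|=0.4565
R=1: x+7/20x²=0 ⇒ x=−20/7=-2.8571; min R=1−1/(4·7/20)=0.2857>−1
Confirm numerically:
  x=-2.183: |R|=0.48492 <1
  x=-1.998: |R|=0.39920 <1
  x=-1.664: |R|=0.30511 <1
  x=-1.600: |R|=0.29600 <1
  x=-3.350: |R|=1.57787 >1
  x=-3.138: |R|=1.30847 >1
  x=-3.070: |R|=1.22871 >1
So |R|<1 on (-2.8571, 0).

z∈(-2.8571,0).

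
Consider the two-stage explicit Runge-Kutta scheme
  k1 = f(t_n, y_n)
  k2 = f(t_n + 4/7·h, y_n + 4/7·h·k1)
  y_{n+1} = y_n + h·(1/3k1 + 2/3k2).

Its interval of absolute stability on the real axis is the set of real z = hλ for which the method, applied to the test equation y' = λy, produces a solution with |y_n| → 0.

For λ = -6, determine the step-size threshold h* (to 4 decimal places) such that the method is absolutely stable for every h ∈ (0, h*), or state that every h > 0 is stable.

Set f=λy, z=hλ:
  k1=λy_n ⇒ h·k1=z·y_n;  k2=λ(1+4/7z)y_n ⇒ h·k2=z(1+4/7z)y_n
  y_{n+1}/y_n = 1 + 1/3z + 2/3z(1+4/7z) = 1 + z + 8/21z²
  so R(z) = 1 + z + 8/21z².

Need |R(x)|<1, x<0.
x=-0.62: |R|=0.5264
R=1: x+8/21x²=0 ⇒ x=−21/8=-2.6250; min R=1−1/(4·8/21)=0.3438>−1
Confirm numerically:
  x=-2.320: |R|=0.73044 <1
  x=-2.248: |R|=0.67714 <1
  x=-1.677: |R|=0.39436 <1
  x=-1.463: |R|=0.35238 <1
  x=-3.140: |R|=1.61604 >1
  x=-2.891: |R|=1.29295 >1
Stable set (-2.6250, 0).

(-2.6250,0); λ=-6 ⇒ h* = (21/8)/6 = 0.4375.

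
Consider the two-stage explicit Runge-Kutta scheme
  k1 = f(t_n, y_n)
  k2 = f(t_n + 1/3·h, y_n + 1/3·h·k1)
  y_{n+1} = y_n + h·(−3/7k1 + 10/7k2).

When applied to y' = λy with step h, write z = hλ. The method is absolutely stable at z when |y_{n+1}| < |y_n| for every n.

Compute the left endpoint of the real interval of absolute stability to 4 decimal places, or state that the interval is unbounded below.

On y'=λy, z=hλ:
  k1=λy_n ⇒ h·k1=z·y_n;  k2=λ(1+1/3z)y_n ⇒ h·k2=z(1+1/3z)y_n
  y_{n+1}/y_n = 1 − 3/7z + 10/7z(1+1/3z) = 1 + z + 10/21z²
  R(z) = 1 + z + 10/21z².

Need |R(x)|<1, x<0.
x=-0.89: |R|=0.4872
R=1: x+10/21x²=0 ⇒ x=−21/10=-2.1000; min R=1−1/(4·10/21)=0.4750>−1
Confirm numerically:
  x=-1.627: |R|=0.63354 <1
  x=-1.516: |R|=0.57841 <1
  x=-1.287: |R|=0.50175 <1
  x=-1.244: |R|=0.49292 <1
  x=-2.691: |R|=1.75732 >1
  x=-2.464: |R|=1.42709 >1
Interval (-2.1000, 0).

left endpoint -2.1000.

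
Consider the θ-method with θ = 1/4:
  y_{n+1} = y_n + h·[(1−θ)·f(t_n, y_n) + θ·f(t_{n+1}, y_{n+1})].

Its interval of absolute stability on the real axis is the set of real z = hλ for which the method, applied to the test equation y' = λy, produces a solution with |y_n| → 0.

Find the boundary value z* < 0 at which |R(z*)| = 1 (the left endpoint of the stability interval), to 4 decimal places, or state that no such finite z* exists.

Test eqn y'=λy, z=hλ:
  y_{n+1} = y_n + z·[3/4·y_n + 1/4·y_{n+1}] ⇒ (1 − 1/4z)y_{n+1} = (1 + 3/4z)y_n
  R(z) = (1 + 3/4z)/(1 − 1/4z).

Solve |R(x)|<1 on ℝ⁻.
x=-1.18: |R|=0.0888
R=−1: 1+3/4x = −1+1/4x ⇒ -1/2x=2 ⇒ x=2/(-1/2)=-4.0000
Confirm numerically:
  x=-3.871: |R|=0.96722 <1
  x=-3.549: |R|=0.88051 <1
  x=-2.612: |R|=0.58016 <1
  x=-4.528: |R|=1.12383 >1
  x=-4.519: |R|=1.12185 >1
  x=-4.291: |R|=1.07020 >1
Interval (-4.0000, 0).

left endpoint -4.0000.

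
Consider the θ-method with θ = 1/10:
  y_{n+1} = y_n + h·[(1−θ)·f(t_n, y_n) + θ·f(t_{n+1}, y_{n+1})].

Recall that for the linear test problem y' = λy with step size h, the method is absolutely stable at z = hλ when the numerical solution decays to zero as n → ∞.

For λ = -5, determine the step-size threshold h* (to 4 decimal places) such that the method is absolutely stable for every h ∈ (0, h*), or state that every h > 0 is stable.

(-2.5000,0); λ=-5 ⇒ h* = (5/2)/5 = 0.5000.

On y'=λy, z=hλ:
  y_{n+1} = y_n + z·[9/10·y_n + 1/10·y_{n+1}] ⇒ (1 − 1/10z)y_{n+1} = (1 + 9/10z)y_n
  so R(z) = (1 + 9/10z)/(1 − 1/10z).

Find x<0 with |R(x)|<1.
x=-0.8: |R|=0.2593
R=−1: 1+9/10x = −1+1/10x ⇒ -4/5x=2 ⇒ x=2/(-4/5)=-2.5000
Confirm numerically:
  x=-2.227: |R|=0.82138 <1
  x=-2.051: |R|=0.70193 <1
  x=-1.680: |R|=0.43836 <1
  x=-2.953: |R|=1.27978 >1
  x=-2.759: |R|=1.16240 >1
  x=-2.612: |R|=1.07104 >1
Stable set (-2.5000, 0).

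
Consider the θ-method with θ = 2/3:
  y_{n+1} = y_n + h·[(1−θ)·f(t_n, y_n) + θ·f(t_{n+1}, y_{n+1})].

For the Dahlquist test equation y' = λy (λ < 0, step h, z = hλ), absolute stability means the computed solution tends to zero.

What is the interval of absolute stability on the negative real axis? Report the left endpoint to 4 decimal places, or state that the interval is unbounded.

(−∞, 0) — no finite endpoint.

On y'=λy, z=hλ:
  y_{n+1} = y_n + z·[1/3·y_n + 2/3·y_{n+1}] ⇒ (1 − 2/3z)y_{n+1} = (1 + 1/3z)y_n
  so R(z) = (1 + 1/3z)/(1 − 2/3z).

Boundary: |R(x)|=1, x<0.
x=-0.7: |R|=0.5227
x=-2: |R|=0.1429
x=-10: |R|=0.3043
x=-100: |R|=0.4778
θ=2/3≥1/2 ⇒ |1+1/3x|<|1−2/3x| ∀x<0 ⇒ interval (−∞,0).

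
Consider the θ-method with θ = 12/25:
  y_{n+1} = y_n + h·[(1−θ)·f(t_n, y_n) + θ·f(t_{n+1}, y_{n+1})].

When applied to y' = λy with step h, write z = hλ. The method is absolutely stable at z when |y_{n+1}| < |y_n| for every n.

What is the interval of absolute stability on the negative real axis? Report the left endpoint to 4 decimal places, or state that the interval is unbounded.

On y'=λy, z=hλ:
  y_{n+1} = y_n + z·[13/25·y_n + 12/25·y_{n+1}] ⇒ (1 − 12/25z)y_{n+1} = (1 + 13/25z)y_n
  Hence R(z) = (1 + 13/25z)/(1 − 12/25z).

Find x<0 with |R(x)|<1.
x=-0.85: |R|=0.3963
R=−1: 1+13/25x = −1+12/25x ⇒ -1/25x=2 ⇒ x=2/(-1/25)=-50.0000
Confirm numerically:
  x=-36.492: |R|=0.97082 <1
  x=-34.940: |R|=0.96610 <1
  x=-28.321: |R|=0.94058 <1
  x=-27.198: |R|=0.93511 <1
  x=-50.585: |R|=1.00093 >1
  x=-50.265: |R|=1.00042 >1
Stable set (-50.0000, 0).

(-50.0000, 0).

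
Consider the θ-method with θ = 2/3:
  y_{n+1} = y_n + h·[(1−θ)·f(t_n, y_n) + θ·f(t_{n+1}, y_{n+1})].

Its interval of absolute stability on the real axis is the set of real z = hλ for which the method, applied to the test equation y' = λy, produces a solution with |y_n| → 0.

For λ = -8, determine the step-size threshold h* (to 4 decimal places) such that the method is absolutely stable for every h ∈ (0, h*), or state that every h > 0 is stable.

With y'=λy (z=hλ):
  y_{n+1} = y_n + z·[1/3·y_n + 2/3·y_{n+1}] ⇒ (1 − 2/3z)y_{n+1} = (1 + 1/3z)y_n
  Hence R(z) = (1 + 1/3z)/(1 − 2/3z).

Solve |R(x)|<1 on ℝ⁻.
x=-0.86: |R|=0.4534
x=-2: |R|=0.1429
x=-10: |R|=0.3043
x=-100: |R|=0.4778
θ=2/3≥1/2 ⇒ |1+1/3x|<|1−2/3x| ∀x<0 ⇒ stable on all of ℝ⁻.

interval (−∞, 0). Any h>0 works for λ=-8.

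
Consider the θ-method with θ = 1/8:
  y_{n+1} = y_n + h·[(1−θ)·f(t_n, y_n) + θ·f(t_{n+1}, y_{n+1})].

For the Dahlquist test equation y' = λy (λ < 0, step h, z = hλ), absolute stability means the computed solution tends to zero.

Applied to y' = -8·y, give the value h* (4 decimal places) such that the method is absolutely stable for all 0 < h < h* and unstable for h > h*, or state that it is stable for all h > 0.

On y'=λy, z=hλ:
  y_{n+1} = y_n + z·[7/8·y_n + 1/8·y_{n+1}] ⇒ (1 − 1/8z)y_{n+1} = (1 + 7/8z)y_n
  ⇒ R(z) = (1 + 7/8z)/(1 − 1/8z).

Boundary: |R(x)|=1, x<0.
x=-0.7: |R|=0.3563
R=−1: 1+7/8x = −1+1/8x ⇒ -3/4x=2 ⇒ x=2/(-3/4)=-2.6667
Confirm numerically:
  x=-2.614: |R|=0.97023 <1
  x=-2.493: |R|=0.90070 <1
  x=-2.426: |R|=0.86150 <1
  x=-1.877: |R|=0.52030 <1
  x=-3.065: |R|=1.21600 >1
  x=-3.010: |R|=1.18710 >1
Stable set (-2.6667, 0).

(-2.6667,0); λ=-8 ⇒ h* = (8/3)/8 = 0.3333.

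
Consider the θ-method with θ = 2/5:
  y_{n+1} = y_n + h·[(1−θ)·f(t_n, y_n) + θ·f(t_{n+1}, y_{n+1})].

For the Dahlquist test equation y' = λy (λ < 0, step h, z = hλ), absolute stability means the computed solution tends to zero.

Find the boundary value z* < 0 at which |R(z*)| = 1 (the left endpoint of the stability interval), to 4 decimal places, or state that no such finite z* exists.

z* = -10.0000.

Test eqn y'=λy, z=hλ:
  y_{n+1} = y_n + z·[3/5·y_n + 2/5·y_{n+1}] ⇒ (1 − 2/5z)y_{n+1} = (1 + 3/5z)y_n
  ⇒ R(z) = (1 + 3/5z)/(1 − 2/5z).

Need |R(x)|<1, x<0.
x=-1.54: |R|=0.0470
R=−1: 1+3/5x = −1+2/5x ⇒ -1/5x=2 ⇒ x=2/(-1/5)=-10.0000
Confirm numerically:
  x=-7.438: |R|=0.87110 <1
  x=-5.994: |R|=0.76419 <1
  x=-5.552: |R|=0.72380 <1
  x=-4.094: |R|=0.55217 <1
  x=-10.587: |R|=1.02243 >1
  x=-10.260: |R|=1.01019 >1
  x=-10.114: |R|=1.00452 >1
Stable set (-10.0000, 0).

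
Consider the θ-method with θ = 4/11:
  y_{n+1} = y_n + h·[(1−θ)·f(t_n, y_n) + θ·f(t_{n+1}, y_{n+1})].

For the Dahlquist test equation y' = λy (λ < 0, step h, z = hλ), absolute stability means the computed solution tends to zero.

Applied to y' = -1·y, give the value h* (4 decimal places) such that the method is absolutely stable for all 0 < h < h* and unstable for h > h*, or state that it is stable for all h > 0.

(-7.3333,0); λ=-1 ⇒ h* = (22/3)/1 = 7.3333.

Set f=λy, z=hλ:
  y_{n+1} = y_n + z·[7/11·y_n + 4/11·y_{n+1}] ⇒ (1 − 4/11z)y_{n+1} = (1 + 7/11z)y_n
  R(z) = (1 + 7/11z)/(1 − 4/11z).

Solve |R(x)|<1 on ℝ⁻.
x=-1.68: |R|=0.0429
R=−1: 1+7/11x = −1+4/11x ⇒ -3/11x=2 ⇒ x=2/(-3/11)=-7.3333
Confirm numerically:
  x=-6.705: |R|=0.95016 <1
  x=-5.441: |R|=0.82673 <1
  x=-5.008: |R|=0.77520 <1
  x=-3.798: |R|=0.59507 <1
  x=-7.664: |R|=1.02381 >1
  x=-7.527: |R|=1.01413 >1
  x=-7.439: |R|=1.00778 >1
Stable set (-7.3333, 0).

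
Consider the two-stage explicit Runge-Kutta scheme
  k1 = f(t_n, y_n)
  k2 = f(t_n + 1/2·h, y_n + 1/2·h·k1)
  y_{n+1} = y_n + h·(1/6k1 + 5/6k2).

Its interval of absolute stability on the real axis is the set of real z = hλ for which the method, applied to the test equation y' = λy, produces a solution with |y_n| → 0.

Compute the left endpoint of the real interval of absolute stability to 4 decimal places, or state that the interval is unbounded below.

With y'=λy (z=hλ):
  k1=λy_n ⇒ h·k1=z·y_n;  k2=λ(1+1/2z)y_n ⇒ h·k2=z(1+1/2z)y_n
  y_{n+1}/y_n = 1 + 1/6z + 5/6z(1+1/2z) = 1 + z + 5/12z²
  so R(z) = 1 + z + 5/12z².

Boundary: |R(x)|=1, x<0.
x=-1.49: |R|=0.4350
R=1: x+5/12x²=0 ⇒ x=−12/5=-2.4000; min R=1−1/(4·5/12)=0.4000>−1
Confirm numerically:
  x=-2.213: |R|=0.82757 <1
  x=-2.143: |R|=0.77052 <1
  x=-1.626: |R|=0.47562 <1
  x=-2.987: |R|=1.73057 >1
  x=-2.973: |R|=1.70980 >1
  x=-2.935: |R|=1.65426 >1
Interval (-2.4000, 0).

left endpoint -2.4000.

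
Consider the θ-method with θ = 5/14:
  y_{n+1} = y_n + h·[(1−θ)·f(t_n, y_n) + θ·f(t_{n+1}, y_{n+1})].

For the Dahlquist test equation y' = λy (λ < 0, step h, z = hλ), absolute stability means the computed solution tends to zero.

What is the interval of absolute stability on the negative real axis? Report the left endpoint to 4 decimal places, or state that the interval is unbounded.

With y'=λy (z=hλ):
  y_{n+1} = y_n + z·[9/14·y_n + 5/14·y_{n+1}] ⇒ (1 − 5/14z)y_{n+1} = (1 + 9/14z)y_n
  ⇒ R(z) = (1 + 9/14z)/(1 − 5/14z).

Boundary: |R(x)|=1, x<0.
x=-0.83: |R|=0.3598
R=−1: 1+9/14x = −1+5/14x ⇒ -2/7x=2 ⇒ x=2/(-2/7)=-7.0000
Confirm numerically:
  x=-5.145: |R|=0.81322 <1
  x=-4.299: |R|=0.69562 <1
  x=-4.078: |R|=0.66013 <1
  x=-3.371: |R|=0.52954 <1
  x=-7.486: |R|=1.03780 >1
  x=-7.381: |R|=1.02994 >1
  x=-7.099: |R|=1.00800 >1
Interval (-7.0000, 0).

(-7.0000, 0).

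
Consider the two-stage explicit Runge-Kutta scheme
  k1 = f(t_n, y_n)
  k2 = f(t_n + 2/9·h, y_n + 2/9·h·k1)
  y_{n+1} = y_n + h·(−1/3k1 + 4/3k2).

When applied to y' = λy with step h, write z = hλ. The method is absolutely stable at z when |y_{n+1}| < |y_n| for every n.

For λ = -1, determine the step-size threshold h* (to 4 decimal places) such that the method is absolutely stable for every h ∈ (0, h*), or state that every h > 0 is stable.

Set f=λy, z=hλ:
  k1=λy_n ⇒ h·k1=z·y_n;  k2=λ(1+2/9z)y_n ⇒ h·k2=z(1+2/9z)y_n
  y_{n+1}/y_n = 1 − 1/3z + 4/3z(1+2/9z) = 1 + z + 8/27z²
  R(z) = 1 + z + 8/27z².

Find x<0 with |R(x)|<1.
x=-1.33: |R|=0.1941
R=1: x+8/27x²=0 ⇒ x=−27/8=-3.3750; min R=1−1/(4·8/27)=0.1562>−1
Confirm numerically:
  x=-3.252: |R|=0.88148 <1
  x=-3.250: |R|=0.87963 <1
  x=-3.175: |R|=0.81185 <1
  x=-1.922: |R|=0.17254 <1
  x=-3.932: |R|=1.64893 >1
  x=-3.453: |R|=1.07980 >1
So |R|<1 on (-3.3750, 0).

(-3.3750,0); λ=-1 ⇒ h* = (27/8)/1 = 3.3750.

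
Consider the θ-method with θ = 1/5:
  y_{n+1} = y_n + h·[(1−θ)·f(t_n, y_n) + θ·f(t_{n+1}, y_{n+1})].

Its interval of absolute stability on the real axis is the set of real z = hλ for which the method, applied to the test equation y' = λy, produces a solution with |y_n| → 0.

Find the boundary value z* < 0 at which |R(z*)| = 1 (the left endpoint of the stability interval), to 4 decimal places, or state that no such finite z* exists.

On y'=λy, z=hλ:
  y_{n+1} = y_n + z·[4/5·y_n + 1/5·y_{n+1}] ⇒ (1 − 1/5z)y_{n+1} = (1 + 4/5z)y_n
  Hence R(z) = (1 + 4/5z)/(1 − 1/5z).

Solve |R(x)|<1 on ℝ⁻.
x=-0.42: |R|=0.6125
R=−1: 1+4/5x = −1+1/5x ⇒ -3/5x=2 ⇒ x=2/(-3/5)=-3.3333
Confirm numerically:
  x=-2.753: |R|=0.77544 <1
  x=-1.646: |R|=0.23834 <1
  x=-1.565: |R|=0.19193 <1
  x=-1.427: |R|=0.11016 <1
  x=-3.776: |R|=1.15132 >1
  x=-3.775: |R|=1.15100 >1
Interval (-3.3333, 0).

z* = -3.3333.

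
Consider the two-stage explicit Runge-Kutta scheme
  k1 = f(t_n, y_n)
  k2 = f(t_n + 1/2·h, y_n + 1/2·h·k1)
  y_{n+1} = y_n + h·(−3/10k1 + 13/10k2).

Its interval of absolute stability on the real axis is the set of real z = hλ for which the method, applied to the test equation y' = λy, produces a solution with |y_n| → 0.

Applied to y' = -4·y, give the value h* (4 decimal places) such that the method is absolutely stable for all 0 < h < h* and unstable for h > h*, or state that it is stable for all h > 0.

(-1.5385,0); λ=-4 ⇒ h* = (20/13)/4 = 0.3846.

With y'=λy (z=hλ):
  k1=λy_n ⇒ h·k1=z·y_n;  k2=λ(1+1/2z)y_n ⇒ h·k2=z(1+1/2z)y_n
  y_{n+1}/y_n = 1 − 3/10z + 13/10z(1+1/2z) = 1 + z + 13/20z²
  ⇒ R(z) = 1 + z + 13/20z².

Need |R(x)|<1, x<0.
x=-0.49: |R|=0.6661
R=1: x+13/20x²=0 ⇒ x=−20/13=-1.5385; min R=1−1/(4·13/20)=0.6154>−1
Confirm numerically:
  x=-1.509: |R|=0.97110 <1
  x=-1.502: |R|=0.96440 <1
  x=-0.845: |R|=0.61912 <1
  x=-0.828: |R|=0.61763 <1
  x=-2.079: |R|=1.73046 >1
  x=-2.057: |R|=1.69331 >1
  x=-1.605: |R|=1.06942 >1
So |R|<1 on (-1.5385, 0).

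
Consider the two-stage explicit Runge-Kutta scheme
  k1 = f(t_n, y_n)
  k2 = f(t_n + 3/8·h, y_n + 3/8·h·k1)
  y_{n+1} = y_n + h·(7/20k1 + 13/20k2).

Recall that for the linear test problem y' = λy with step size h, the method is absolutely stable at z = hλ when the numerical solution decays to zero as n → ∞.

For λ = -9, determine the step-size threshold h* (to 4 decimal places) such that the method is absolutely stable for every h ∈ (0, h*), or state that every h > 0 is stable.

(-4.1026,0); λ=-9 ⇒ h* = (160/39)/9 = 0.4558.

With y'=λy (z=hλ):
  k1=λy_n ⇒ h·k1=z·y_n;  k2=λ(1+3/8z)y_n ⇒ h·k2=z(1+3/8z)y_n
  y_{n+1}/y_n = 1 + 7/20z + 13/20z(1+3/8z) = 1 + z + 39/160z²
  ⇒ R(z) = 1 + z + 39/160z².

Find x<0 with |R(x)|<1.
x=-0.44: |R|=0.6072
R=1: x+39/160x²=0 ⇒ x=−160/39=-4.1026; min R=1−1/(4·39/160)=-0.0256>−1
Confirm numerically:
  x=-2.876: |R|=0.14015 <1
  x=-2.545: |R|=0.03377 <1
  x=-2.368: |R|=0.00119 <1
  x=-4.367: |R|=1.28148 >1
  x=-4.173: |R|=1.07165 >1
  x=-4.154: |R|=1.05208 >1
Stable set (-4.1026, 0).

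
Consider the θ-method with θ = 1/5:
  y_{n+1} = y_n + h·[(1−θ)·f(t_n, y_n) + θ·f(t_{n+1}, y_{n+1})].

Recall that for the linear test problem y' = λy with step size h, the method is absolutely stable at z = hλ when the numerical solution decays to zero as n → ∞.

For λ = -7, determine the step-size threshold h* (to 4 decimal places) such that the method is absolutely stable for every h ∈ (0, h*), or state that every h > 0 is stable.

Set f=λy, z=hλ:
  y_{n+1} = y_n + z·[4/5·y_n + 1/5·y_{n+1}] ⇒ (1 − 1/5z)y_{n+1} = (1 + 4/5z)y_n
  ⇒ R(z) = (1 + 4/5z)/(1 − 1/5z).

Need |R(x)|<1, x<0.
x=-1.31: |R|=0.0380
R=−1: 1+4/5x = −1+1/5x ⇒ -3/5x=2 ⇒ x=2/(-3/5)=-3.3333
Confirm numerically:
  x=-3.013: |R|=0.88007 <1
  x=-2.749: |R|=0.77378 <1
  x=-2.574: |R|=0.69923 <1
  x=-3.912: |R|=1.19479 >1
  x=-3.733: |R|=1.13730 >1
  x=-3.644: |R|=1.10782 >1
Interval (-3.3333, 0).

(-3.3333,0); λ=-7 ⇒ h* = (10/3)/7 = 0.4762.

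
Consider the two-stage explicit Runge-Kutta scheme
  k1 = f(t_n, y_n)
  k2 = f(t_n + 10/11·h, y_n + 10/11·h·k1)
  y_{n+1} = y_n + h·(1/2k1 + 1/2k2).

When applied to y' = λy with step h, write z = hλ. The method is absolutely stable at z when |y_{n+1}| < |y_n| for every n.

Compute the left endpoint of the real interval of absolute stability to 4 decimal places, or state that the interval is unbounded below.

With y'=λy (z=hλ):
  k1=λy_n ⇒ h·k1=z·y_n;  k2=λ(1+10/11z)y_n ⇒ h·k2=z(1+10/11z)y_n
  y_{n+1}/y_n = 1 + 1/2z + 1/2z(1+10/11z) = 1 + z + 5/11z²
  so R(z) = 1 + z + 5/11z².

Need |R(x)|<1, x<0.
x=-1.14: |R|=0.4507
R=1: x+5/11x²=0 ⇒ x=−11/5=-2.2000; min R=1−1/(4·5/11)=0.4500>−1
Confirm numerically:
  x=-2.161: |R|=0.96169 <1
  x=-2.114: |R|=0.91736 <1
  x=-1.070: |R|=0.45041 <1
  x=-2.671: |R|=1.57184 >1
  x=-2.469: |R|=1.30189 >1
  x=-2.300: |R|=1.10455 >1
So |R|<1 on (-2.2000, 0).

z* = -2.2000.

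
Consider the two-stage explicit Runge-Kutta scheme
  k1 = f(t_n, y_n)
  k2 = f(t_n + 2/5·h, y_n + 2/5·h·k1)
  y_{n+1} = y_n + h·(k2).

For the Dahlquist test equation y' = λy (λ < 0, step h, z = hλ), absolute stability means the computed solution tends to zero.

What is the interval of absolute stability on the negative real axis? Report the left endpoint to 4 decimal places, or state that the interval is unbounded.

(-2.5000, 0).

Test eqn y'=λy, z=hλ:
  k1=λy_n ⇒ h·k1=z·y_n;  k2=λ(1+2/5z)y_n ⇒ h·k2=z(1+2/5z)y_n
  y_{n+1}/y_n = 1 + z(1+2/5z) = 1 + z + 2/5z²
  R(z) = 1 + z + 2/5z².

Need |R(x)|<1, x<0.
x=-0.37: |R|=0.6848
R=1: x+2/5x²=0 ⇒ x=−5/2=-2.5000; min R=1−1/(4·2/5)=0.3750>−1
Confirm numerically:
  x=-1.735: |R|=0.46909 <1
  x=-1.622: |R|=0.43035 <1
  x=-1.242: |R|=0.37503 <1
  x=-3.049: |R|=1.66956 >1
  x=-2.678: |R|=1.19067 >1
  x=-2.566: |R|=1.06774 >1
Stable set (-2.5000, 0).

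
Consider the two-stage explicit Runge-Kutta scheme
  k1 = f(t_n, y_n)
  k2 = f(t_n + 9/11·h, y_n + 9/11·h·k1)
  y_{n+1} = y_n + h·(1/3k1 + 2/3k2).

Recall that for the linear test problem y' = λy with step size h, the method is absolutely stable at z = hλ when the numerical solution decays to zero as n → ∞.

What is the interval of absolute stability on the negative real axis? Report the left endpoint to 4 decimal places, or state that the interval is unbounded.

(-1.8333, 0).

Test eqn y'=λy, z=hλ:
  k1=λy_n ⇒ h·k1=z·y_n;  k2=λ(1+9/11z)y_n ⇒ h·k2=z(1+9/11z)y_n
  y_{n+1}/y_n = 1 + 1/3z + 2/3z(1+9/11z) = 1 + z + 6/11z²
  Hence R(z) = 1 + z + 6/11z².

Boundary: |R(x)|=1, x<0.
x=-1.37: |R|=0.6538
R=1: x+6/11x²=0 ⇒ x=−11/6=-1.8333; min R=1−1/(4·6/11)=0.5417>−1
Confirm numerically:
  x=-1.050: |R|=0.55136 <1
  x=-0.912: |R|=0.54168 <1
  x=-0.883: |R|=0.54228 <1
  x=-0.831: |R|=0.54567 <1
  x=-2.369: |R|=1.69218 >1
  x=-1.990: |R|=1.17005 >1
So |R|<1 on (-1.8333, 0).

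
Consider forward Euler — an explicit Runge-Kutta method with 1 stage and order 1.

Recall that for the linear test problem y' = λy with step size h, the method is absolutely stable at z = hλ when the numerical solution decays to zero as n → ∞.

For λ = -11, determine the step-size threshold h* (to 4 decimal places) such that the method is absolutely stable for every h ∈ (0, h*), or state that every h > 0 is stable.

(-2.0000,0); λ=-11 ⇒ h* = 0.1818.

Set f=λy, z=hλ:
  order 1, 1-stage ⇒ R(z)=1+z
  (e.g. R(-1.18)=-0.18000, |R|=0.18000)

Need |R(x)|<1, x<0.
x=-1.18: |R|=0.1800
|R(-1.91)|=0.9100 |R(-1.73)|=0.7300 |R(-1.6)|=0.6000
Bisect:
  x_lo=-2.5941 |R|=1.5941  x_hi=-0.2364 |R|=0.7636
  mid=-1.41521 |R|=0.41521 →hi
  mid=-2.00464 |R|=1.00464 →lo
  mid=-1.70993 |R|=0.70993 →hi
  mid=-1.85728 |R|=0.85728 →hi
  mid=-1.93096 |R|=0.93096 →hi
  mid=-1.96780 |R|=0.96780 →hi
  mid=-1.98622 |R|=0.98622 →hi
  mid=-1.99543 |R|=0.99543 →hi
  mid=-2.00004 |R|=1.00004 →lo
  ...
  [-2.00004,-1.99989] ⇒ x*=-2.0000
Stable set (-2.0000, 0).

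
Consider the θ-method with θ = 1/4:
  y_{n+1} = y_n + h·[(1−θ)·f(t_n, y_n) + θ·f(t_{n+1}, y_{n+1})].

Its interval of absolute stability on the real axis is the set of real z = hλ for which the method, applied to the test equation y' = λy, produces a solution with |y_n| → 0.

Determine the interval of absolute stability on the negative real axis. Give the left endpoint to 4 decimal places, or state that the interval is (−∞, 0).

(-4.0000, 0).

Test eqn y'=λy, z=hλ:
  y_{n+1} = y_n + z·[3/4·y_n + 1/4·y_{n+1}] ⇒ (1 − 1/4z)y_{n+1} = (1 + 3/4z)y_n
  ⇒ R(z) = (1 + 3/4z)/(1 − 1/4z).

Need |R(x)|<1, x<0.
x=-1.18: |R|=0.0888
R=−1: 1+3/4x = −1+1/4x ⇒ -1/2x=2 ⇒ x=2/(-1/2)=-4.0000
Confirm numerically:
  x=-3.632: |R|=0.90356 <1
  x=-3.117: |R|=0.75186 <1
  x=-2.133: |R|=0.39116 <1
  x=-4.562: |R|=1.13128 >1
  x=-4.314: |R|=1.07554 >1
  x=-4.077: |R|=1.01907 >1
So |R|<1 on (-4.0000, 0).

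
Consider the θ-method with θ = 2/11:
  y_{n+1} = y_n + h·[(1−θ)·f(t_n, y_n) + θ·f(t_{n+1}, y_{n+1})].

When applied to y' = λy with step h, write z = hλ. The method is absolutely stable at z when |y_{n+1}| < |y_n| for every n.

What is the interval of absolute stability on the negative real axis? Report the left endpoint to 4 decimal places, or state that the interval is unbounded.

(-3.1429, 0).

Test eqn y'=λy, z=hλ:
  y_{n+1} = y_n + z·[9/11·y_n + 2/11·y_{n+1}] ⇒ (1 − 2/11z)y_{n+1} = (1 + 9/11z)y_n
  R(z) = (1 + 9/11z)/(1 − 2/11z).

Boundary: |R(x)|=1, x<0.
x=-1.62: |R|=0.2514
R=−1: 1+9/11x = −1+2/11x ⇒ -7/11x=2 ⇒ x=2/(-7/11)=-3.1429
Confirm numerically:
  x=-3.063: |R|=0.96736 <1
  x=-2.438: |R|=0.68922 <1
  x=-2.217: |R|=0.58008 <1
  x=-2.051: |R|=0.49391 <1
  x=-3.740: |R|=1.22619 >1
  x=-3.568: |R|=1.16409 >1
Interval (-3.1429, 0).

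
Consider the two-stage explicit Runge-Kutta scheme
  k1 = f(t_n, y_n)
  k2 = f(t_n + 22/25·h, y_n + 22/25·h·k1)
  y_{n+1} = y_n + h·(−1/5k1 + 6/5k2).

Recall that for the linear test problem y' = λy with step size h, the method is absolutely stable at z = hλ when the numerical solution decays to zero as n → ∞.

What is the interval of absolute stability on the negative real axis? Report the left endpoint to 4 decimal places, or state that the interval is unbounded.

With y'=λy (z=hλ):
  k1=λy_n ⇒ h·k1=z·y_n;  k2=λ(1+22/25z)y_n ⇒ h·k2=z(1+22/25z)y_n
  y_{n+1}/y_n = 1 − 1/5z + 6/5z(1+22/25z) = 1 + z + 132/125z²
  Hence R(z) = 1 + z + 132/125z².

Find x<0 with |R(x)|<1.
x=-0.97: |R|=1.0236
R=1: x+132/125x²=0 ⇒ x=−125/132=-0.9470; min R=1−1/(4·132/125)=0.7633>−1
Confirm numerically:
  x=-0.803: |R|=0.87792 <1
  x=-0.765: |R|=0.85300 <1
  x=-0.598: |R|=0.77963 <1
  x=-1.402: |R|=1.67368 >1
  x=-1.131: |R|=1.21979 >1
Stable set (-0.9470, 0).

(-0.9470, 0).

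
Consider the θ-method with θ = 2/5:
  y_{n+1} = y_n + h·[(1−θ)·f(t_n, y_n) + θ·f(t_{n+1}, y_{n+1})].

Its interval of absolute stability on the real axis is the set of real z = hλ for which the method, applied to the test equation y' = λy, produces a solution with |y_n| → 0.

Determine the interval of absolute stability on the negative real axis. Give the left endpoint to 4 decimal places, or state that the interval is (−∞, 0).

On y'=λy, z=hλ:
  y_{n+1} = y_n + z·[3/5·y_n + 2/5·y_{n+1}] ⇒ (1 − 2/5z)y_{n+1} = (1 + 3/5z)y_n
  so R(z) = (1 + 3/5z)/(1 − 2/5z).

Need |R(x)|<1, x<0.
x=-1.51: |R|=0.0586
R=−1: 1+3/5x = −1+2/5x ⇒ -1/5x=2 ⇒ x=2/(-1/5)=-10.0000
Confirm numerically:
  x=-9.935: |R|=0.99739 <1
  x=-7.715: |R|=0.88815 <1
  x=-7.404: |R|=0.86894 <1
  x=-4.837: |R|=0.64815 <1
  x=-10.511: |R|=1.01964 >1
  x=-10.368: |R|=1.01430 >1
  x=-10.025: |R|=1.00100 >1
Stable set (-10.0000, 0).

(-10.0000, 0).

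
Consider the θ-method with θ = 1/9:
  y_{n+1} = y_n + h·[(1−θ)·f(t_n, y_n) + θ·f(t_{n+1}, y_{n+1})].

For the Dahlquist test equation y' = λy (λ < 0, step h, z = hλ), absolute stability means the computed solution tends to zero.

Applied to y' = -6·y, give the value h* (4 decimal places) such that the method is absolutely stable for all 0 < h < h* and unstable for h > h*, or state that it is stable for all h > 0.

On y'=λy, z=hλ:
  y_{n+1} = y_n + z·[8/9·y_n + 1/9·y_{n+1}] ⇒ (1 − 1/9z)y_{n+1} = (1 + 8/9z)y_n
  R(z) = (1 + 8/9z)/(1 − 1/9z).

Solve |R(x)|<1 on ℝ⁻.
x=-1.29: |R|=0.1283
R=−1: 1+8/9x = −1+1/9x ⇒ -7/9x=2 ⇒ x=2/(-7/9)=-2.5714
Confirm numerically:
  x=-2.474: |R|=0.94056 <1
  x=-1.938: |R|=0.59462 <1
  x=-1.653: |R|=0.39651 <1
  x=-1.194: |R|=0.05415 <1
  x=-3.104: |R|=1.30800 >1
  x=-3.001: |R|=1.25056 >1
So |R|<1 on (-2.5714, 0).

(-2.5714,0); λ=-6 ⇒ h* = (18/7)/6 = 0.4286.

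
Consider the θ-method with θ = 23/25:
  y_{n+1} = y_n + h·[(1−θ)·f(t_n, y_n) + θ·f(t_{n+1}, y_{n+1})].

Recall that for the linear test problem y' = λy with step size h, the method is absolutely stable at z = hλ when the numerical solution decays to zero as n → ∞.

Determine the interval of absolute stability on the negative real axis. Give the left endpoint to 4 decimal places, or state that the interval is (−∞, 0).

With y'=λy (z=hλ):
  y_{n+1} = y_n + z·[2/25·y_n + 23/25·y_{n+1}] ⇒ (1 − 23/25z)y_{n+1} = (1 + 2/25z)y_n
  Hence R(z) = (1 + 2/25z)/(1 − 23/25z).

Find x<0 with |R(x)|<1.
x=-1.01: |R|=0.4765
x=-2: |R|=0.2958
x=-10: |R|=0.0196
x=-100: |R|=0.0753
θ=23/25≥1/2 ⇒ |1+2/25x|<|1−23/25x| ∀x<0 ⇒ stable on all of ℝ⁻.

unbounded; (−∞, 0).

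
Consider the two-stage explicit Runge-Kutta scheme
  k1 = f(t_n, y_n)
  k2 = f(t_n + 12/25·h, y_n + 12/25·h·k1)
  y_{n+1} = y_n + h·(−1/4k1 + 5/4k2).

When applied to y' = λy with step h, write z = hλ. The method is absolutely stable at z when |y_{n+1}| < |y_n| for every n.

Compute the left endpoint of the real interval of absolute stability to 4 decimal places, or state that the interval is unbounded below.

z* = -1.6667.

Test eqn y'=λy, z=hλ:
  k1=λy_n ⇒ h·k1=z·y_n;  k2=λ(1+12/25z)y_n ⇒ h·k2=z(1+12/25z)y_n
  y_{n+1}/y_n = 1 − 1/4z + 5/4z(1+12/25z) = 1 + z + 3/5z²
  Hence R(z) = 1 + z + 3/5z².

Solve |R(x)|<1 on ℝ⁻.
x=-1: |R|=0.6000
R=1: x+3/5x²=0 ⇒ x=−5/3=-1.6667; min R=1−1/(4·3/5)=0.5833>−1
Confirm numerically:
  x=-1.511: |R|=0.85887 <1
  x=-0.887: |R|=0.58506 <1
  x=-2.187: |R|=1.68278 >1
  x=-2.173: |R|=1.66016 >1
Interval (-1.6667, 0).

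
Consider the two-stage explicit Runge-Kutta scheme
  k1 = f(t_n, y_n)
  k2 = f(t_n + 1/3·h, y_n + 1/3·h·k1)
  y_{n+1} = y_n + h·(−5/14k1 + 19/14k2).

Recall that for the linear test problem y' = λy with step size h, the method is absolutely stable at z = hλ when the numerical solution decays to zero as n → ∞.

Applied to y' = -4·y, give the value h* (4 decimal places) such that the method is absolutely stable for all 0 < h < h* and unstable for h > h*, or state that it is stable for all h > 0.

(-2.2105,0); λ=-4 ⇒ h* = (42/19)/4 = 0.5526.

With y'=λy (z=hλ):
  k1=λy_n ⇒ h·k1=z·y_n;  k2=λ(1+1/3z)y_n ⇒ h·k2=z(1+1/3z)y_n
  y_{n+1}/y_n = 1 − 5/14z + 19/14z(1+1/3z) = 1 + z + 19/42z²
  ⇒ R(z) = 1 + z + 19/42z².

Need |R(x)|<1, x<0.
x=-1.42: |R|=0.4922
R=1: x+19/42x²=0 ⇒ x=−42/19=-2.2105; min R=1−1/(4·19/42)=0.4474>−1
Confirm numerically:
  x=-2.105: |R|=0.89951 <1
  x=-1.747: |R|=0.63367 <1
  x=-1.435: |R|=0.49655 <1
  x=-2.708: |R|=1.60943 >1
  x=-2.605: |R|=1.46487 >1
  x=-2.418: |R|=1.22695 >1
Interval (-2.2105, 0).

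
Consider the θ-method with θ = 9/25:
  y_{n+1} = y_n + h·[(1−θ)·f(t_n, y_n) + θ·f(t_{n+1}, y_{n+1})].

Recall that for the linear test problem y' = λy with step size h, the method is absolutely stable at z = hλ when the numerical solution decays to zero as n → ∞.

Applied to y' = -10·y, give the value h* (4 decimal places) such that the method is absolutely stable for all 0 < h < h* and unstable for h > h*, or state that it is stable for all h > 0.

(-7.1429,0); λ=-10 ⇒ h* = (50/7)/10 = 0.7143.

With y'=λy (z=hλ):
  y_{n+1} = y_n + z·[16/25·y_n + 9/25·y_{n+1}] ⇒ (1 − 9/25z)y_{n+1} = (1 + 16/25z)y_n
  ⇒ R(z) = (1 + 16/25z)/(1 − 9/25z).

Find x<0 with |R(x)|<1.
x=-0.4: |R|=0.6503
R=−1: 1+16/25x = −1+9/25x ⇒ -7/25x=2 ⇒ x=2/(-7/25)=-7.1429
Confirm numerically:
  x=-6.009: |R|=0.89963 <1
  x=-5.899: |R|=0.88850 <1
  x=-5.541: |R|=0.85023 <1
  x=-3.411: |R|=0.53100 <1
  x=-7.531: |R|=1.02928 >1
  x=-7.365: |R|=1.01703 >1
  x=-7.197: |R|=1.00422 >1
Stable set (-7.1429, 0).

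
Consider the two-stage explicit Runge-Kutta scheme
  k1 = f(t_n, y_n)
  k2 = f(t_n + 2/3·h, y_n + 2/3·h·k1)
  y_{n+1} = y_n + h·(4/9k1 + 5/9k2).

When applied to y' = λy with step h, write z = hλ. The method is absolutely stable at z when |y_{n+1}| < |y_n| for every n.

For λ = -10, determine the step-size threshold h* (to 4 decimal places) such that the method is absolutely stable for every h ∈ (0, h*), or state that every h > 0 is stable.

With y'=λy (z=hλ):
  k1=λy_n ⇒ h·k1=z·y_n;  k2=λ(1+2/3z)y_n ⇒ h·k2=z(1+2/3z)y_n
  y_{n+1}/y_n = 1 + 4/9z + 5/9z(1+2/3z) = 1 + z + 10/27z²
  R(z) = 1 + z + 10/27z².

Solve |R(x)|<1 on ℝ⁻.
x=-1.06: |R|=0.3561
R=1: x+10/27x²=0 ⇒ x=−27/10=-2.7000; min R=1−1/(4·10/27)=0.3250>−1
Confirm numerically:
  x=-2.436: |R|=0.76181 <1
  x=-2.166: |R|=0.57161 <1
  x=-1.235: |R|=0.32990 <1
  x=-1.103: |R|=0.34760 <1
  x=-3.278: |R|=1.70173 >1
  x=-3.076: |R|=1.42836 >1
  x=-2.860: |R|=1.16948 >1
So |R|<1 on (-2.7000, 0).

(-2.7000,0); λ=-10 ⇒ h* = (27/10)/10 = 0.2700.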